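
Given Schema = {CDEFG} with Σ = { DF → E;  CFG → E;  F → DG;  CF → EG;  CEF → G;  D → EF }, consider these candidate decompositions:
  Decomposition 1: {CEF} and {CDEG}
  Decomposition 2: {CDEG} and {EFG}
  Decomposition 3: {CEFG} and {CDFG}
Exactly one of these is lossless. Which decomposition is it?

Decomposition 1: common = {CE}, closure = {CE} → lossy.
Decomposition 2: common = {EG}, closure = {EG} → lossy.
Decomposition 3: common = {CFG}, closure = {CDEFG} → lossless.

Decomposition 3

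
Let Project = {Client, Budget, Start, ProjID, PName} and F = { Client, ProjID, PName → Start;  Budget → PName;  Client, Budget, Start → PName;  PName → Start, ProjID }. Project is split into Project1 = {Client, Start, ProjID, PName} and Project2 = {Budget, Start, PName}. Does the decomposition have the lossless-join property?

No

Common attributes: Project1 ∩ Project2 = {Start, PName}.
Closure of {Start, PName}: PName → Start, ProjID applies, adding ProjID. So (Start, PName)⁺ = {Start, ProjID, PName}.
The closure contains neither all of Project1 = {Client, Start, ProjID, PName} nor all of Project2 = {Budget, Start, PName}, so the common attributes are not a superkey of either fragment. The join is lossy.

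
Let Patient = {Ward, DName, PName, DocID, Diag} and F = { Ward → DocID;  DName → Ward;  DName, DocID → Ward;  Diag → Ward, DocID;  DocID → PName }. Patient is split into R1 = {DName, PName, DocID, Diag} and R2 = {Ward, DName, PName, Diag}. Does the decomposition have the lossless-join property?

Yes

Common attributes: R1 ∩ R2 = {DName, PName, Diag}.
Closure of {DName, PName, Diag}: DName → Ward applies, adding Ward; Diag → Ward, DocID applies, adding DocID. So (DName, PName, Diag)⁺ = {Ward, DName, PName, DocID, Diag}.
This closure contains every attribute of R1, so R1 ∩ R2 → R1. The join is lossless.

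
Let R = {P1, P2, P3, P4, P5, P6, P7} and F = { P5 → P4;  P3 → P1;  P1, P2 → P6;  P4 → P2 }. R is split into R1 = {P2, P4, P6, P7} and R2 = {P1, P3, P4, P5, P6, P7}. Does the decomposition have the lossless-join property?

Common attributes: R1 ∩ R2 = {P4, P6, P7}.
Closure of {P4, P6, P7}: P4 → P2 applies, adding P2. So (P4, P6, P7)⁺ = {P2, P4, P6, P7}.
This closure contains every attribute of R1, so R1 ∩ R2 → R1. The join is lossless.

Yes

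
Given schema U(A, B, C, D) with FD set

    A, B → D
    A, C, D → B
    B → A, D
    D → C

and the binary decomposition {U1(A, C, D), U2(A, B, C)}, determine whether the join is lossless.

No

Common attributes: U1 ∩ U2 = {A, C}.
No dependency enlarges {A, C}, so (A, C)⁺ = {A, C}.
The closure contains neither all of U1 = {A, C, D} nor all of U2 = {A, B, C}, so the common attributes are not a superkey of either fragment. The join is lossy.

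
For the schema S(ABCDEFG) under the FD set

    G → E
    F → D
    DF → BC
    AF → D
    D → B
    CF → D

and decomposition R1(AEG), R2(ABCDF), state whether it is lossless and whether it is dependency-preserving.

lossy but dependency-preserving

Lossless test: (A)⁺ = {A}, which is a superkey of neither fragment — lossy.
Dependency preservation: every FD's attributes lie within a single fragment, so each can be enforced locally — preserved.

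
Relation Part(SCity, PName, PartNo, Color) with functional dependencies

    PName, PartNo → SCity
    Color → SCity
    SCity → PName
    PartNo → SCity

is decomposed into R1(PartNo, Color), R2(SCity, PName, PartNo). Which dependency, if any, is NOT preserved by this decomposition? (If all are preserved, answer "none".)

Check Color → SCity: no single fragment contains all of {SCity, Color}, and the restricted closure of {Color} across the fragments never reaches {SCity}.
PName, PartNo → SCity is preserved.
SCity → PName is preserved.
PartNo → SCity is preserved.

Color → SCity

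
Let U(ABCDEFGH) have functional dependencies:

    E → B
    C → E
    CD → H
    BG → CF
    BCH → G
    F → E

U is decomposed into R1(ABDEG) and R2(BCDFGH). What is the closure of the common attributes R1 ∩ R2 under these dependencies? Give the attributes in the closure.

BCDEFGH

R1 ∩ R2 = {BDG}.
BG → CF applies, adding CF
F → E applies, adding E
CD → H applies, adding H
Closure: {BCDEFGH}.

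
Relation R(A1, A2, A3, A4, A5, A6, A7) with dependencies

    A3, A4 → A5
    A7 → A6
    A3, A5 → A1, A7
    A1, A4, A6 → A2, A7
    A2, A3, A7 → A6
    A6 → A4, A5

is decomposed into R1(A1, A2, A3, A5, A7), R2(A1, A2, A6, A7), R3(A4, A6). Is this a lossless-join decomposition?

Chase test. Columns are A1, A2, A3, A4, A5, A6, A7; row i has aⱼ where attribute j ∈ Ri, else bᵢⱼ.
Initial tableau (one row per fragment):
  row 1: a1 a2 a3 b14 a5 b16 a7
  row 2: a1 a2 b23 b24 b25 a6 a7
  row 3: b31 b32 b33 a4 b35 a6 b37
Rows 1 and 2 agree on A7; apply A7→A6 and equate their A6 entries.
Rows 1 and 2 agree on A6; apply A6→A4, A5 and equate their A4, A5 entries.
Rows 1 and 3 agree on A6; apply A6→A4, A5 and equate their A4, A5 entries.
Row 1 is now all distinguished symbols — the join is lossless.

Yes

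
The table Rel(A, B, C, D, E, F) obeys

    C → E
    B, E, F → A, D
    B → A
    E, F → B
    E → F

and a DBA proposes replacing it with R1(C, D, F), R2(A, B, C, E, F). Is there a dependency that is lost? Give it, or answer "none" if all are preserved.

B, E, F → A, D

Check B, E, F → A, D: no single fragment contains all of {A, B, D, E, F}, and the restricted closure of {B, E, F} across the fragments never reaches {A, D}.
C → E is preserved.
B → A is preserved.
E, F → B is preserved.
E → F is preserved.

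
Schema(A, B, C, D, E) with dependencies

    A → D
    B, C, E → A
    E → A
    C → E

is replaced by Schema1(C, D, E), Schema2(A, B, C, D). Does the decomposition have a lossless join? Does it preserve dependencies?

Lossless test: (C, D)⁺ = {A, C, D, E}, which contains all of one fragment — lossless.
Dependency preservation: the restricted closure of {E} across the fragments never reaches {A}, so E → A cannot be enforced without a join — not preserved.

lossless but not dependency-preserving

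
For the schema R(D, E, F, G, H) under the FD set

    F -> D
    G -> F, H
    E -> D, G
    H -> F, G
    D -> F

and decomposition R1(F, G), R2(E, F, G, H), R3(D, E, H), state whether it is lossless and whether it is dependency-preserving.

Lossless test (chase): Rows 1 and 2 agree on F; apply F→D and equate their D entries. Rows 1 and 2 agree on G; apply G→F, H and equate their F, H entries. Rows 2 and 3 agree on E; apply E→D, G and equate their D, G entries. Rows 1 and 3 agree on H; apply H→F, G and equate their F, G entries. Row 2 is now all distinguished symbols — the join is lossless.
Dependency preservation: the restricted closure of {F} across the fragments never reaches {D}, so F → D cannot be enforced without a join — not preserved.

lossless but not dependency-preserving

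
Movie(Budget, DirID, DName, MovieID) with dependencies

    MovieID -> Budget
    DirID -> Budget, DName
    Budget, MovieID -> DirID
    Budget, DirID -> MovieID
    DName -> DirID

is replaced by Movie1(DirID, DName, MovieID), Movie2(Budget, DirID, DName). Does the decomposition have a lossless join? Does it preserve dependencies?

Lossless test: (DirID, DName)⁺ = {Budget, DirID, DName, MovieID}, which contains all of one fragment — lossless.
Dependency preservation: MovieID → Budget; Budget, MovieID → DirID; Budget, DirID → MovieID are not contained in any single fragment, but the restricted closure of each left-hand side across the fragments still reaches the right-hand side; the remaining FDs each lie inside some fragment. All dependencies are preserved.

lossless and dependency-preserving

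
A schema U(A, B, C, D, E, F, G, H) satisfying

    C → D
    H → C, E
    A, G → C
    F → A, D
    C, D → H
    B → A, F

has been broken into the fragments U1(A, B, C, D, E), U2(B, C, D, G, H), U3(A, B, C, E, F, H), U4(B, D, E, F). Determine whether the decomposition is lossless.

Chase test. Columns are A, B, C, D, E, F, G, H; row i has aⱼ where attribute j ∈ Ui, else bᵢⱼ.
Initial tableau (one row per fragment):
  row 1: a1 a2 a3 a4 a5 b16 b17 b18
  row 2: b21 a2 a3 a4 b25 b26 a7 a8
  row 3: a1 a2 a3 b34 a5 a6 b37 a8
  row 4: b41 a2 b43 a4 a5 a6 b47 b48
Rows 1 and 3 agree on C; apply C→D and equate their D entries.
Rows 2 and 3 agree on H; apply H→C, E and equate their C, E entries.
Rows 3 and 4 agree on F; apply F→A, D and equate their A, D entries.
Rows 1 and 2 agree on C, D; apply C, D→H and equate their H entries.
Rows 1 and 2 agree on B; apply B→A, F and equate their A, F entries.
Rows 1 and 3 agree on B; apply B→A, F and equate their A, F entries.
Row 2 is now all distinguished symbols — the join is lossless.

Yes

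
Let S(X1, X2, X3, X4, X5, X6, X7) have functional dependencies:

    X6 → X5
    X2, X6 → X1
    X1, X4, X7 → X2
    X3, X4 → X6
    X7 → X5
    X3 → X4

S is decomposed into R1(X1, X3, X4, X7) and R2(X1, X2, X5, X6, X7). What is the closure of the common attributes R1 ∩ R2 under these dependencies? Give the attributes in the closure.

X1, X5, X7

R1 ∩ R2 = {X1, X7}.
X7 → X5 applies, adding X5
Closure: {X1, X5, X7}.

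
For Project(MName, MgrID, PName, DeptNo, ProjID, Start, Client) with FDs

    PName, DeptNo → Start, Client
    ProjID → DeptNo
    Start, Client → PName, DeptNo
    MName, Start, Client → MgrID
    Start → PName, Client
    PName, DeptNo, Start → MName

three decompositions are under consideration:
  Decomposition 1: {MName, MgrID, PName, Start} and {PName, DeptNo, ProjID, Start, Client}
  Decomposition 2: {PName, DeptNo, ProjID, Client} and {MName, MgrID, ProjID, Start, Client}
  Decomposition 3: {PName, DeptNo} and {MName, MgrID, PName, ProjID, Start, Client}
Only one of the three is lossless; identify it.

Decomposition 1: common = {PName, Start}, closure = {MName, MgrID, PName, DeptNo, Start, Client} → lossless.
Decomposition 2: common = {ProjID, Client}, closure = {DeptNo, ProjID, Client} → lossy.
Decomposition 3: common = {PName}, closure = {PName} → lossy.

Decomposition 1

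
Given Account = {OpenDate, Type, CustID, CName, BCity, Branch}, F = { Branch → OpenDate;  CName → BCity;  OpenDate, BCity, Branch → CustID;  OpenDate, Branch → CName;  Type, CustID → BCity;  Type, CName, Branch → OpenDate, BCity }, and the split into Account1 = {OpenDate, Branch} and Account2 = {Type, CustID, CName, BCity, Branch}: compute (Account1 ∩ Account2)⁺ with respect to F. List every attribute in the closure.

Account1 ∩ Account2 = {Branch}.
Branch → OpenDate applies, adding OpenDate
OpenDate, Branch → CName applies, adding CName
CName → BCity applies, adding BCity
OpenDate, BCity, Branch → CustID applies, adding CustID
Closure: {OpenDate, CustID, CName, BCity, Branch}.

OpenDate, CustID, CName, BCity, Branch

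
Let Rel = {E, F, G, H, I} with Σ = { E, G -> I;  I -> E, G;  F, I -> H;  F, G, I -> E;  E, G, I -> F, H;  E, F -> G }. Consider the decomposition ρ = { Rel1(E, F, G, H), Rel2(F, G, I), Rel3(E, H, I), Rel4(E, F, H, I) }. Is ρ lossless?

Yes

Chase test. Columns are E, F, G, H, I; row i has aⱼ where attribute j ∈ Reli, else bᵢⱼ.
Initial tableau (one row per fragment):
  row 1: a1 a2 a3 a4 b15
  row 2: b21 a2 a3 b24 a5
  row 3: a1 b32 b33 a4 a5
  row 4: a1 a2 b43 a4 a5
Rows 2 and 3 agree on I; apply I→E, G and equate their E, G entries.
Rows 2 and 4 agree on I; apply I→E, G and equate their E, G entries.
Rows 2 and 4 agree on F, I; apply F, I→H and equate their H entries.
Rows 2 and 3 agree on E, G, I; apply E, G, I→F, H and equate their F, H entries.
Rows 1 and 2 agree on E, G; apply E, G→I and equate their I entries.
Row 1 is now all distinguished symbols — the join is lossless.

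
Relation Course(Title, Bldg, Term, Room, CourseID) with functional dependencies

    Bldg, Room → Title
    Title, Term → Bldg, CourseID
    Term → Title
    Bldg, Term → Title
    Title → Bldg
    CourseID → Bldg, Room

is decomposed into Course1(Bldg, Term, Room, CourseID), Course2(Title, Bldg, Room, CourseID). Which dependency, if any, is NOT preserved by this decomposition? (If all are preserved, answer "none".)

Bldg, Room → Title lies within Course2.
Title, Term → Bldg, CourseID: restricted closure across fragments reaches Bldg, CourseID.
Term → Title: restricted closure across fragments reaches Title.
Bldg, Term → Title: restricted closure across fragments reaches Title.
Title → Bldg lies within Course2.
CourseID → Bldg, Room lies within Course1.
Every dependency is enforceable on the fragments, so the decomposition is dependency-preserving.

none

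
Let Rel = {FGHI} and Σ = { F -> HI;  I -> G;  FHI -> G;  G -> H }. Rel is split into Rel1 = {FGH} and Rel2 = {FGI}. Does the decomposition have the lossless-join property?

Yes

Common attributes: Rel1 ∩ Rel2 = {FG}.
Closure of {FG}: F → HI applies, adding HI. So (FG)⁺ = {FGHI}.
This closure contains every attribute of Rel1, so Rel1 ∩ Rel2 → Rel1. The join is lossless.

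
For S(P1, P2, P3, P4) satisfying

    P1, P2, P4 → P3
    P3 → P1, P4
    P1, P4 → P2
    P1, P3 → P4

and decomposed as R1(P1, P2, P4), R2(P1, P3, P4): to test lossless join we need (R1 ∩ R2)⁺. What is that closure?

R1 ∩ R2 = {P1, P4}.
P1, P4 → P2 applies, adding P2
P1, P2, P4 → P3 applies, adding P3
Closure: {P1, P2, P3, P4}.

P1, P2, P3, P4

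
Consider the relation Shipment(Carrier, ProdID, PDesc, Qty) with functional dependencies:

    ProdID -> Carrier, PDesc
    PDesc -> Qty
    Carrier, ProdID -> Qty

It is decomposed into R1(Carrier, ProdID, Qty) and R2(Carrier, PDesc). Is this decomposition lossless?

Common attributes: R1 ∩ R2 = {Carrier}.
No dependency enlarges {Carrier}, so (Carrier)⁺ = {Carrier}.
The closure contains neither all of R1 = {Carrier, ProdID, Qty} nor all of R2 = {Carrier, PDesc}, so the common attributes are not a superkey of either fragment. The join is lossy.

No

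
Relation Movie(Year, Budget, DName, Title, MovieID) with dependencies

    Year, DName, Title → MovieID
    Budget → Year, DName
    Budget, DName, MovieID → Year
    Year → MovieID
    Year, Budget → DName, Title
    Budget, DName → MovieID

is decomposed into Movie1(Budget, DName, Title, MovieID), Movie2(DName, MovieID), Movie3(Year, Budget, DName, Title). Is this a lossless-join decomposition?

Chase test. Columns are Year, Budget, DName, Title, MovieID; row i has aⱼ where attribute j ∈ Moviei, else bᵢⱼ.
Initial tableau (one row per fragment):
  row 1: b11 a2 a3 a4 a5
  row 2: b21 b22 a3 b24 a5
  row 3: a1 a2 a3 a4 b35
Rows 1 and 3 agree on Budget; apply Budget→Year, DName and equate their Year, DName entries.
Rows 1 and 3 agree on Year; apply Year→MovieID and equate their MovieID entries.
Row 1 is now all distinguished symbols — the join is lossless.

Yes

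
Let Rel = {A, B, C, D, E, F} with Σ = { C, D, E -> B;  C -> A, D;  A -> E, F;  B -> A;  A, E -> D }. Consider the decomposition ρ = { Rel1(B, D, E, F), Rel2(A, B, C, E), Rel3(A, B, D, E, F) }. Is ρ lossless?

Yes

Chase test. Columns are A, B, C, D, E, F; row i has aⱼ where attribute j ∈ Reli, else bᵢⱼ.
Initial tableau (one row per fragment):
  row 1: b11 a2 b13 a4 a5 a6
  row 2: a1 a2 a3 b24 a5 b26
  row 3: a1 a2 b33 a4 a5 a6
Rows 2 and 3 agree on A; apply A→E, F and equate their E, F entries.
Rows 1 and 2 agree on B; apply B→A and equate their A entries.
Rows 1 and 2 agree on A, E; apply A, E→D and equate their D entries.
Row 2 is now all distinguished symbols — the join is lossless.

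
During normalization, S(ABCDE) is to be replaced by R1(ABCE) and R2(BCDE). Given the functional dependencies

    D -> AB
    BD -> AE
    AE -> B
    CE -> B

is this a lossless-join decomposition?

No

Common attributes: R1 ∩ R2 = {BCE}.
No dependency enlarges {BCE}, so (BCE)⁺ = {BCE}.
The closure contains neither all of R1 = {ABCE} nor all of R2 = {BCDE}, so the common attributes are not a superkey of either fragment. The join is lossy.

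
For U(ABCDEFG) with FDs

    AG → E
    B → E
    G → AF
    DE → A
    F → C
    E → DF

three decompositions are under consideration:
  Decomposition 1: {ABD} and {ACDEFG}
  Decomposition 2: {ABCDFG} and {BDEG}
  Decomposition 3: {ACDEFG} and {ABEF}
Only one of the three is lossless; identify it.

Decomposition 2

Decomposition 1: common = {AD}, closure = {AD} → lossy.
Decomposition 2: common = {BDG}, closure = {ABCDEFG} → lossless.
Decomposition 3: common = {AEF}, closure = {ACDEF} → lossy.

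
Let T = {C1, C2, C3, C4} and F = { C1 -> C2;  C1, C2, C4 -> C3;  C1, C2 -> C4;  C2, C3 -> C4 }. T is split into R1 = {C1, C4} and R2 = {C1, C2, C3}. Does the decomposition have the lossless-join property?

Yes

Common attributes: R1 ∩ R2 = {C1}.
Closure of {C1}: C1 → C2 applies, adding C2; C1, C2 → C4 applies, adding C4; C1, C2, C4 → C3 applies, adding C3. So (C1)⁺ = {C1, C2, C3, C4}.
This closure contains every attribute of R1, so R1 ∩ R2 → R1. The join is lossless.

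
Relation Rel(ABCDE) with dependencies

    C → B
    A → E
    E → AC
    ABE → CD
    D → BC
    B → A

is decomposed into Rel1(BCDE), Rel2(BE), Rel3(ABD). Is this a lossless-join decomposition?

Yes

Chase test. Columns are ABCDE; row i has aⱼ where attribute j ∈ Reli, else bᵢⱼ.
Initial tableau (one row per fragment):
  row 1: b11 a2 a3 a4 a5
  row 2: b21 a2 b23 b24 a5
  row 3: a1 a2 b33 a4 b35
Rows 1 and 2 agree on E; apply E→AC and equate their AC entries.
Rows 1 and 2 agree on ABE; apply ABE→CD and equate their CD entries.
Rows 1 and 3 agree on D; apply D→BC and equate their BC entries.
Rows 1 and 3 agree on B; apply B→A and equate their A entries.
Rows 1 and 3 agree on A; apply A→E and equate their E entries.
Row 1 is now all distinguished symbols — the join is lossless.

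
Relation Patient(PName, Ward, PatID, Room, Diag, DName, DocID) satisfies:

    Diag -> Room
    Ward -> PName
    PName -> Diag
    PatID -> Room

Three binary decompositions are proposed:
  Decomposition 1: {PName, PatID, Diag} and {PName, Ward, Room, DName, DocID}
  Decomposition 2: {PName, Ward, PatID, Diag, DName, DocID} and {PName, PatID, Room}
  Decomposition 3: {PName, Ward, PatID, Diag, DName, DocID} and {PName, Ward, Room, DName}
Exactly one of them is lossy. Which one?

Decomposition 1: common = {PName}, closure = {PName, Room, Diag} → lossy.
Decomposition 2: common = {PName, PatID}, closure = {PName, PatID, Room, Diag} → lossless.
Decomposition 3: common = {PName, Ward, DName}, closure = {PName, Ward, Room, Diag, DName} → lossless.

Decomposition 1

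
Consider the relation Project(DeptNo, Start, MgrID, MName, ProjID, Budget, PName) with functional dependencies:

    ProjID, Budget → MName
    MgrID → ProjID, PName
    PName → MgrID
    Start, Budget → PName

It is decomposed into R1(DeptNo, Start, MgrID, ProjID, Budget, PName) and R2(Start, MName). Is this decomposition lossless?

No

Common attributes: R1 ∩ R2 = {Start}.
No dependency enlarges {Start}, so (Start)⁺ = {Start}.
The closure contains neither all of R1 = {DeptNo, Start, MgrID, ProjID, Budget, PName} nor all of R2 = {Start, MName}, so the common attributes are not a superkey of either fragment. The join is lossy.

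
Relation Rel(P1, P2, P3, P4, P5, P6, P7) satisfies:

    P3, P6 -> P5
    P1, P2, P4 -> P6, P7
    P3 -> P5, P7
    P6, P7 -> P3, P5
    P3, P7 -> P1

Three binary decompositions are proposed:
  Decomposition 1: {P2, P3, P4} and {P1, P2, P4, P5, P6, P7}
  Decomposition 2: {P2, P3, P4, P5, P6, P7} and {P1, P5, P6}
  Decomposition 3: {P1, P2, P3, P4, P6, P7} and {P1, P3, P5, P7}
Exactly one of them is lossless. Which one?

Decomposition 1: common = {P2, P4}, closure = {P2, P4} → lossy.
Decomposition 2: common = {P5, P6}, closure = {P5, P6} → lossy.
Decomposition 3: common = {P1, P3, P7}, closure = {P1, P3, P5, P7} → lossless.

Decomposition 3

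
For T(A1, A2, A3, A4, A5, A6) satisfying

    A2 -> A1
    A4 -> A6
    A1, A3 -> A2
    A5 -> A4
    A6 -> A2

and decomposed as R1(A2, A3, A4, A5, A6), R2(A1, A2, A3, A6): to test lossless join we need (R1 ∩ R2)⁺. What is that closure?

R1 ∩ R2 = {A2, A3, A6}.
A2 → A1 applies, adding A1
Closure: {A1, A2, A3, A6}.

A1, A2, A3, A6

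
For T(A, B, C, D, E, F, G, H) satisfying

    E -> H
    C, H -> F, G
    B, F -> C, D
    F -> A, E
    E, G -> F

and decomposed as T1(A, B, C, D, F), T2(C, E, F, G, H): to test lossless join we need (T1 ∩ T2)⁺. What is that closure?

T1 ∩ T2 = {C, F}.
F → A, E applies, adding A, E
E → H applies, adding H
C, H → F, G applies, adding G
Closure: {A, C, E, F, G, H}.

A, C, E, F, G, H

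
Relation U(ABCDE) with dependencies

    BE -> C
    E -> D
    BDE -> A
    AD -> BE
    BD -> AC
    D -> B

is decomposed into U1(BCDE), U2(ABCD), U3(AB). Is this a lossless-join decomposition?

Yes

Chase test. Columns are ABCDE; row i has aⱼ where attribute j ∈ Ui, else bᵢⱼ.
Initial tableau (one row per fragment):
  row 1: b11 a2 a3 a4 a5
  row 2: a1 a2 a3 a4 b25
  row 3: a1 a2 b33 b34 b35
Rows 1 and 2 agree on BD; apply BD→AC and equate their AC entries.
Rows 1 and 2 agree on AD; apply AD→BE and equate their BE entries.
Row 1 is now all distinguished symbols — the join is lossless.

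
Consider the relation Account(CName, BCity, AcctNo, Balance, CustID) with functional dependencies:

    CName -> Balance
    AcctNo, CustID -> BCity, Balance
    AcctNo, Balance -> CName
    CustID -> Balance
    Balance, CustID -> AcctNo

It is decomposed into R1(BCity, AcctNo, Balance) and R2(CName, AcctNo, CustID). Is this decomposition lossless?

No

Common attributes: R1 ∩ R2 = {AcctNo}.
No dependency enlarges {AcctNo}, so (AcctNo)⁺ = {AcctNo}.
The closure contains neither all of R1 = {BCity, AcctNo, Balance} nor all of R2 = {CName, AcctNo, CustID}, so the common attributes are not a superkey of either fragment. The join is lossy.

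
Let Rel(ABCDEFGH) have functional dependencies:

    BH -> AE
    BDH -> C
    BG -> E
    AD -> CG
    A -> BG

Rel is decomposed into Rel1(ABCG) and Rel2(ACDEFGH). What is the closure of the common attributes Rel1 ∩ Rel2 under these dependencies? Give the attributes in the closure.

ABCEG

Rel1 ∩ Rel2 = {ACG}.
A → BG applies, adding B
BG → E applies, adding E
Closure: {ABCEG}.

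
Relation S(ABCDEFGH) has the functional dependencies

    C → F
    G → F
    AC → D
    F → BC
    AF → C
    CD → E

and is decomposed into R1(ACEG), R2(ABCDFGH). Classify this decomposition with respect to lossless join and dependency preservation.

Lossless test: (ACG)⁺ = {ABCDEFG}, which contains all of one fragment — lossless.
Dependency preservation: the restricted closure of {CD} across the fragments never reaches {E}, so CD → E cannot be enforced without a join — not preserved.

lossless but not dependency-preserving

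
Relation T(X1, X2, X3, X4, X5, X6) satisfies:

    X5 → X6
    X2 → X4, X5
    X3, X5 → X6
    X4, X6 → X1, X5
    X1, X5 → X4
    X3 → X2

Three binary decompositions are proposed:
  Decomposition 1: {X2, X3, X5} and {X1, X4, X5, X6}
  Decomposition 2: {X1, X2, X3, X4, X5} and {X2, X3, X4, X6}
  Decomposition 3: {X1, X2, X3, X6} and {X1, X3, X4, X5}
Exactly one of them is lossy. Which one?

Decomposition 1: common = {X5}, closure = {X5, X6} → lossy.
Decomposition 2: common = {X2, X3, X4}, closure = {X1, X2, X3, X4, X5, X6} → lossless.
Decomposition 3: common = {X1, X3}, closure = {X1, X2, X3, X4, X5, X6} → lossless.

Decomposition 1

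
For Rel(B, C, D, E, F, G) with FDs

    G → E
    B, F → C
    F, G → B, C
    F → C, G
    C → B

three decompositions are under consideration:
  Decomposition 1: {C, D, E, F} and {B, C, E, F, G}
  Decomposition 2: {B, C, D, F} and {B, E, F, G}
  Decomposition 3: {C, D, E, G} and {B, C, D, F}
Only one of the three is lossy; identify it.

Decomposition 1: common = {C, E, F}, closure = {B, C, E, F, G} → lossless.
Decomposition 2: common = {B, F}, closure = {B, C, E, F, G} → lossless.
Decomposition 3: common = {C, D}, closure = {B, C, D} → lossy.

Decomposition 3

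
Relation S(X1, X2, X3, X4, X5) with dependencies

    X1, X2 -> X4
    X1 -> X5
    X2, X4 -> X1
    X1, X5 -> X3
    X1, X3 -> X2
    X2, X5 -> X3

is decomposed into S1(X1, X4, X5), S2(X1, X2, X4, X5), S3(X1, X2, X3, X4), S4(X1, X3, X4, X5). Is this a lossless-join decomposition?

Yes

Chase test. Columns are X1, X2, X3, X4, X5; row i has aⱼ where attribute j ∈ Si, else bᵢⱼ.
Initial tableau (one row per fragment):
  row 1: a1 b12 b13 a4 a5
  row 2: a1 a2 b23 a4 a5
  row 3: a1 a2 a3 a4 b35
  row 4: a1 b42 a3 a4 a5
Rows 1 and 3 agree on X1; apply X1→X5 and equate their X5 entries.
Rows 1 and 2 agree on X1, X5; apply X1, X5→X3 and equate their X3 entries.
Rows 1 and 3 agree on X1, X5; apply X1, X5→X3 and equate their X3 entries.
Rows 1 and 2 agree on X1, X3; apply X1, X3→X2 and equate their X2 entries.
Rows 1 and 4 agree on X1, X3; apply X1, X3→X2 and equate their X2 entries.
Row 1 is now all distinguished symbols — the join is lossless.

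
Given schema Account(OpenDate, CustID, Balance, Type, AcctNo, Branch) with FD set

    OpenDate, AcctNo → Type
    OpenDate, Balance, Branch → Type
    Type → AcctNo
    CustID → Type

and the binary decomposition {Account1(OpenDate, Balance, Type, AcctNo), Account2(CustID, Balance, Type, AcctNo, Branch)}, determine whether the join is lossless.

No

Common attributes: Account1 ∩ Account2 = {Balance, Type, AcctNo}.
No dependency enlarges {Balance, Type, AcctNo}, so (Balance, Type, AcctNo)⁺ = {Balance, Type, AcctNo}.
The closure contains neither all of Account1 = {OpenDate, Balance, Type, AcctNo} nor all of Account2 = {CustID, Balance, Type, AcctNo, Branch}, so the common attributes are not a superkey of either fragment. The join is lossy.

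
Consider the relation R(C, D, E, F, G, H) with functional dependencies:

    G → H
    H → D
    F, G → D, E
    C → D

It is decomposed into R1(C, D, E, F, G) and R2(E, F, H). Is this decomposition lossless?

No

Common attributes: R1 ∩ R2 = {E, F}.
No dependency enlarges {E, F}, so (E, F)⁺ = {E, F}.
The closure contains neither all of R1 = {C, D, E, F, G} nor all of R2 = {E, F, H}, so the common attributes are not a superkey of either fragment. The join is lossy.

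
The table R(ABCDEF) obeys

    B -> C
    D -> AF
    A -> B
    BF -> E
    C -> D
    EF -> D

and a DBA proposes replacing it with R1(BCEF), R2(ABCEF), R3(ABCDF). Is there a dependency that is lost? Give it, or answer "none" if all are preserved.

B → C lies within R1.
D → AF lies within R3.
A → B lies within R2.
BF → E lies within R1.
C → D lies within R3.
EF → D: restricted closure across fragments reaches D.
Every dependency is enforceable on the fragments, so the decomposition is dependency-preserving.

none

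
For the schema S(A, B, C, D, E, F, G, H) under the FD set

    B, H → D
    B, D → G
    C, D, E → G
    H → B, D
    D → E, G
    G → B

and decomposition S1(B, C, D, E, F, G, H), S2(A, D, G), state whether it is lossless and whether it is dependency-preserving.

Lossless test: (D, G)⁺ = {B, D, E, G}, which is a superkey of neither fragment — lossy.
Dependency preservation: every FD's attributes lie within a single fragment, so each can be enforced locally — preserved.

lossy but dependency-preserving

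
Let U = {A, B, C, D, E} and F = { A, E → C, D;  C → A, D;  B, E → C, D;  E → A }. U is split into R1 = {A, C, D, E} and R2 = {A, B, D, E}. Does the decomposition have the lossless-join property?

Common attributes: R1 ∩ R2 = {A, D, E}.
Closure of {A, D, E}: A, E → C, D applies, adding C. So (A, D, E)⁺ = {A, C, D, E}.
This closure contains every attribute of R1, so R1 ∩ R2 → R1. The join is lossless.

Yes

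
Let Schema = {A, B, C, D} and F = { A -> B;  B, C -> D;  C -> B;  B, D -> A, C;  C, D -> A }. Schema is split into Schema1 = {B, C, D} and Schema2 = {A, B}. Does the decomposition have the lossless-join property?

No

Common attributes: Schema1 ∩ Schema2 = {B}.
No dependency enlarges {B}, so (B)⁺ = {B}.
The closure contains neither all of Schema1 = {B, C, D} nor all of Schema2 = {A, B}, so the common attributes are not a superkey of either fragment. The join is lossy.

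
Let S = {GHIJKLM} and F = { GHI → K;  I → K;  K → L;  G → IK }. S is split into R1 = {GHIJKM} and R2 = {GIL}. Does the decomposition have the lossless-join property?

Yes

Common attributes: R1 ∩ R2 = {GI}.
Closure of {GI}: I → K applies, adding K; K → L applies, adding L. So (GI)⁺ = {GIKL}.
This closure contains every attribute of R2, so R1 ∩ R2 → R2. The join is lossless.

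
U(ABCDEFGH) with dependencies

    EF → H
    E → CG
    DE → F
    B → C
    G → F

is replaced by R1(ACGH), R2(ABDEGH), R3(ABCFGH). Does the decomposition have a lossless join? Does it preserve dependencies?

Lossless test (chase): Rows 2 and 3 agree on B; apply B→C and equate their C entries. Rows 1 and 2 agree on G; apply G→F and equate their F entries. Rows 1 and 3 agree on G; apply G→F and equate their F entries. Row 2 is now all distinguished symbols — the join is lossless.
Dependency preservation: the restricted closure of {E} across the fragments never reaches {CG}, so E → CG cannot be enforced without a join — not preserved.

lossless but not dependency-preserving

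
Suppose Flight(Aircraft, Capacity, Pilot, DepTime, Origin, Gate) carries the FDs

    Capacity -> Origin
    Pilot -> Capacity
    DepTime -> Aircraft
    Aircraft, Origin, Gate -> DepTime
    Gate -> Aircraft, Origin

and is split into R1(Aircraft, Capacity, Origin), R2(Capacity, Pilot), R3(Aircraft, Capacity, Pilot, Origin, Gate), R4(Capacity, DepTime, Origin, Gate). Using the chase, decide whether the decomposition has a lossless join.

Yes

Chase test. Columns are Aircraft, Capacity, Pilot, DepTime, Origin, Gate; row i has aⱼ where attribute j ∈ Ri, else bᵢⱼ.
Initial tableau (one row per fragment):
  row 1: a1 a2 b13 b14 a5 b16
  row 2: b21 a2 a3 b24 b25 b26
  row 3: a1 a2 a3 b34 a5 a6
  row 4: b41 a2 b43 a4 a5 a6
Rows 1 and 2 agree on Capacity; apply Capacity→Origin and equate their Origin entries.
Rows 3 and 4 agree on Gate; apply Gate→Aircraft, Origin and equate their Aircraft, Origin entries.
Rows 3 and 4 agree on Aircraft, Origin, Gate; apply Aircraft, Origin, Gate→DepTime and equate their DepTime entries.
Row 3 is now all distinguished symbols — the join is lossless.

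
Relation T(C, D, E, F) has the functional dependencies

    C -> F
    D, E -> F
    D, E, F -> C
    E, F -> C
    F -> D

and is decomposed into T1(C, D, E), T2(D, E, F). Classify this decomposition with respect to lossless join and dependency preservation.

Lossless test: (D, E)⁺ = {C, D, E, F}, which contains all of one fragment — lossless.
Dependency preservation: the restricted closure of {C} across the fragments never reaches {F}, so C → F cannot be enforced without a join — not preserved.

lossless but not dependency-preserving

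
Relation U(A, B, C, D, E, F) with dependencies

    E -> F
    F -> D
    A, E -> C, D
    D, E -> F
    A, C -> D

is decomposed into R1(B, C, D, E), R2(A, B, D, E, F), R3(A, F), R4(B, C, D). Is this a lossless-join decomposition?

Chase test. Columns are A, B, C, D, E, F; row i has aⱼ where attribute j ∈ Ri, else bᵢⱼ.
Initial tableau (one row per fragment):
  row 1: b11 a2 a3 a4 a5 b16
  row 2: a1 a2 b23 a4 a5 a6
  row 3: a1 b32 b33 b34 b35 a6
  row 4: b41 a2 a3 a4 b45 b46
Rows 1 and 2 agree on E; apply E→F and equate their F entries.
Rows 1 and 3 agree on F; apply F→D and equate their D entries.
No row becomes fully distinguished — the join is lossy.

No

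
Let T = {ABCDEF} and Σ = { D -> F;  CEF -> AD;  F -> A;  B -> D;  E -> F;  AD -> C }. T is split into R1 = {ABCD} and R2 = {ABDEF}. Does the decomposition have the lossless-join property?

Common attributes: R1 ∩ R2 = {ABD}.
Closure of {ABD}: D → F applies, adding F; AD → C applies, adding C. So (ABD)⁺ = {ABCDF}.
This closure contains every attribute of R1, so R1 ∩ R2 → R1. The join is lossless.

Yes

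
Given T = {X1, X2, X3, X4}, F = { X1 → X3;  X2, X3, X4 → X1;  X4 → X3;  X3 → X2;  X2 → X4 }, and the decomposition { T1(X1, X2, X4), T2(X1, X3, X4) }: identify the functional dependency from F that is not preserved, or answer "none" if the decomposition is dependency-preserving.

X1 → X3 lies within T2.
X2, X3, X4 → X1: restricted closure across fragments reaches X1.
X4 → X3 lies within T2.
X3 → X2: restricted closure across fragments reaches X2.
X2 → X4 lies within T1.
Every dependency is enforceable on the fragments, so the decomposition is dependency-preserving.

none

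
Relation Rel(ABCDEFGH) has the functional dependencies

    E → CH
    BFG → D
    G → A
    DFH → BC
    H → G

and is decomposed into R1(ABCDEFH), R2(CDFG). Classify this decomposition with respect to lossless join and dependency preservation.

Lossless test: (CDF)⁺ = {CDF}, which is a superkey of neither fragment — lossy.
Dependency preservation: the restricted closure of {BFG} across the fragments never reaches {D}, so BFG → D cannot be enforced without a join — not preserved.

lossy and not dependency-preserving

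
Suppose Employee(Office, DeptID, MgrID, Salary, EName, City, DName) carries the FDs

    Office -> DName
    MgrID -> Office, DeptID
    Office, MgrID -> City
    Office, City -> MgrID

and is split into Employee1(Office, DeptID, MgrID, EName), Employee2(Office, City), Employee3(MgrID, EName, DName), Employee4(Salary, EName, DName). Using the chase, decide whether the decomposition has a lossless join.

No

Chase test. Columns are Office, DeptID, MgrID, Salary, EName, City, DName; row i has aⱼ where attribute j ∈ Employeei, else bᵢⱼ.
Initial tableau (one row per fragment):
  row 1: a1 a2 a3 b14 a5 b16 b17
  row 2: a1 b22 b23 b24 b25 a6 b27
  row 3: b31 b32 a3 b34 a5 b36 a7
  row 4: b41 b42 b43 a4 a5 b46 a7
Rows 1 and 2 agree on Office; apply Office→DName and equate their DName entries.
Rows 1 and 3 agree on MgrID; apply MgrID→Office, DeptID and equate their Office, DeptID entries.
Rows 1 and 3 agree on Office, MgrID; apply Office, MgrID→City and equate their City entries.
Rows 1 and 3 agree on Office; apply Office→DName and equate their DName entries.
No row becomes fully distinguished — the join is lossy.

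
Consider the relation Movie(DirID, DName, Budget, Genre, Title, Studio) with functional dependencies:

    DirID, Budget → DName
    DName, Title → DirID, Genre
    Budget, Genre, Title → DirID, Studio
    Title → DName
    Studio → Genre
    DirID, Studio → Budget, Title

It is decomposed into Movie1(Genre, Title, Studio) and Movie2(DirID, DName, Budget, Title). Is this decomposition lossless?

Common attributes: Movie1 ∩ Movie2 = {Title}.
Closure of {Title}: Title → DName applies, adding DName; DName, Title → DirID, Genre applies, adding DirID, Genre. So (Title)⁺ = {DirID, DName, Genre, Title}.
The closure contains neither all of Movie1 = {Genre, Title, Studio} nor all of Movie2 = {DirID, DName, Budget, Title}, so the common attributes are not a superkey of either fragment. The join is lossy.

No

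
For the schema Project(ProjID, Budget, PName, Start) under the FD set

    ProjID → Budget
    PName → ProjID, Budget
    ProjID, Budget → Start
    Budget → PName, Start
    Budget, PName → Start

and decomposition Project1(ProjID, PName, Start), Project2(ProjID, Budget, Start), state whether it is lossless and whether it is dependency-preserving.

lossless and dependency-preserving

Lossless test: (ProjID, Start)⁺ = {ProjID, Budget, PName, Start}, which contains all of one fragment — lossless.
Dependency preservation: PName → ProjID, Budget; Budget → PName, Start; Budget, PName → Start are not contained in any single fragment, but the restricted closure of each left-hand side across the fragments still reaches the right-hand side; the remaining FDs each lie inside some fragment. All dependencies are preserved.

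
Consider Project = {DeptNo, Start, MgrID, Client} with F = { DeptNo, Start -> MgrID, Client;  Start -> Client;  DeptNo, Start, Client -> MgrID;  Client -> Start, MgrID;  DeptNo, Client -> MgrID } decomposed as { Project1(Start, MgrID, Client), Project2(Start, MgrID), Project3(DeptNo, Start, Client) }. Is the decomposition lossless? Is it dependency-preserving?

Lossless test (chase): Rows 1 and 2 agree on Start; apply Start→Client and equate their Client entries. Rows 1 and 3 agree on Client; apply Client→Start, MgrID and equate their Start, MgrID entries. Row 3 is now all distinguished symbols — the join is lossless.
Dependency preservation: DeptNo, Start → MgrID, Client; DeptNo, Start, Client → MgrID; DeptNo, Client → MgrID are not contained in any single fragment, but the restricted closure of each left-hand side across the fragments still reaches the right-hand side; the remaining FDs each lie inside some fragment. All dependencies are preserved.

lossless and dependency-preserving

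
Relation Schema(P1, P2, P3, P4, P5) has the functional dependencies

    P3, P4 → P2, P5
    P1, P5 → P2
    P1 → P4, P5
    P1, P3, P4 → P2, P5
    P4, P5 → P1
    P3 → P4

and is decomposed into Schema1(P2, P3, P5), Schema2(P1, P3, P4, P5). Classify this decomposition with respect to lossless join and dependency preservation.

Lossless test: (P3, P5)⁺ = {P1, P2, P3, P4, P5}, which contains all of one fragment — lossless.
Dependency preservation: the restricted closure of {P1, P5} across the fragments never reaches {P2}, so P1, P5 → P2 cannot be enforced without a join — not preserved.

lossless but not dependency-preserving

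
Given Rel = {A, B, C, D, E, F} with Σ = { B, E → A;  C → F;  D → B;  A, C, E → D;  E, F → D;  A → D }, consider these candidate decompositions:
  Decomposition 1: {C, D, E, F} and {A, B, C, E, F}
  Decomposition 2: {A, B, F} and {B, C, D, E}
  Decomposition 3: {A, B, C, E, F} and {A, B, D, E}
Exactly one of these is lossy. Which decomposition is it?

Decomposition 1: common = {C, E, F}, closure = {A, B, C, D, E, F} → lossless.
Decomposition 2: common = {B}, closure = {B} → lossy.
Decomposition 3: common = {A, B, E}, closure = {A, B, D, E} → lossless.

Decomposition 2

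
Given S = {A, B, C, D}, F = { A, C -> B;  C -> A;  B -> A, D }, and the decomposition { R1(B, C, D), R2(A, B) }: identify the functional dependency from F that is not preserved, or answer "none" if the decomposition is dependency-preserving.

none

A, C → B: restricted closure across fragments reaches B.
C → A: restricted closure across fragments reaches A.
B → A, D: restricted closure across fragments reaches A, D.
Every dependency is enforceable on the fragments, so the decomposition is dependency-preserving.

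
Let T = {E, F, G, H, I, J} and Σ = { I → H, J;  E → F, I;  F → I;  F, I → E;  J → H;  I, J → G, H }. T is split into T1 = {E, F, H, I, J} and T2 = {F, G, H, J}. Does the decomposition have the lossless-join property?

Yes

Common attributes: T1 ∩ T2 = {F, H, J}.
Closure of {F, H, J}: F → I applies, adding I; F, I → E applies, adding E; I, J → G, H applies, adding G. So (F, H, J)⁺ = {E, F, G, H, I, J}.
This closure contains every attribute of T1, so T1 ∩ T2 → T1. The join is lossless.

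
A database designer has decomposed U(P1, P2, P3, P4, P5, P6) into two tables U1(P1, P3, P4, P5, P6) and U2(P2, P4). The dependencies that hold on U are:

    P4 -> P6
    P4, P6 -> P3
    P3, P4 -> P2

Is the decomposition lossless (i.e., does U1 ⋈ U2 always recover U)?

Yes

Common attributes: U1 ∩ U2 = {P4}.
Closure of {P4}: P4 → P6 applies, adding P6; P4, P6 → P3 applies, adding P3; P3, P4 → P2 applies, adding P2. So (P4)⁺ = {P2, P3, P4, P6}.
This closure contains every attribute of U2, so U1 ∩ U2 → U2. The join is lossless.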